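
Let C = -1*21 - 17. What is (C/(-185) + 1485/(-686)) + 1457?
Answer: 184659213/126910 ≈ 1455.0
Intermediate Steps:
C = -38 (C = -21 - 17 = -38)
(C/(-185) + 1485/(-686)) + 1457 = (-38/(-185) + 1485/(-686)) + 1457 = (-38*(-1/185) + 1485*(-1/686)) + 1457 = (38/185 - 1485/686) + 1457 = -248657/126910 + 1457 = 184659213/126910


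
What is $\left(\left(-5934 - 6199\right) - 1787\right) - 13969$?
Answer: $-27889$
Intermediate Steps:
$\left(\left(-5934 - 6199\right) - 1787\right) - 13969 = \left(-12133 - 1787\right) - 13969 = -13920 - 13969 = -27889$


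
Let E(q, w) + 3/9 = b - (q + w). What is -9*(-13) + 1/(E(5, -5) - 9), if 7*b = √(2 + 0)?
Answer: 2244225/19199 - 63*√2/38398 ≈ 116.89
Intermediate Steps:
b = √2/7 (b = √(2 + 0)/7 = √2/7 ≈ 0.20203)
E(q, w) = -⅓ - q - w + √2/7 (E(q, w) = -⅓ + (√2/7 - (q + w)) = -⅓ + (√2/7 + (-q - w)) = -⅓ + (-q - w + √2/7) = -⅓ - q - w + √2/7)
-9*(-13) + 1/(E(5, -5) - 9) = -9*(-13) + 1/((-⅓ - 1*5 - 1*(-5) + √2/7) - 9) = 117 + 1/((-⅓ - 5 + 5 + √2/7) - 9) = 117 + 1/((-⅓ + √2/7) - 9) = 117 + 1/(-28/3 + √2/7)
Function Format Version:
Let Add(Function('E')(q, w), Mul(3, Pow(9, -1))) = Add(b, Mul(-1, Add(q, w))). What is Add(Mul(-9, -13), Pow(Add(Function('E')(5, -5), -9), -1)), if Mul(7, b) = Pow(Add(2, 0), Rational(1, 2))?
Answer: Add(Rational(2244225, 19199), Mul(Rational(-63, 38398), Pow(2, Rational(1, 2)))) ≈ 116.89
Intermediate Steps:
b = Mul(Rational(1, 7), Pow(2, Rational(1, 2))) (b = Mul(Rational(1, 7), Pow(Add(2, 0), Rational(1, 2))) = Mul(Rational(1, 7), Pow(2, Rational(1, 2))) ≈ 0.20203)
Function('E')(q, w) = Add(Rational(-1, 3), Mul(-1, q), Mul(-1, w), Mul(Rational(1, 7), Pow(2, Rational(1, 2)))) (Function('E')(q, w) = Add(Rational(-1, 3), Add(Mul(Rational(1, 7), Pow(2, Rational(1, 2))), Mul(-1, Add(q, w)))) = Add(Rational(-1, 3), Add(Mul(Rational(1, 7), Pow(2, Rational(1, 2))), Add(Mul(-1, q), Mul(-1, w)))) = Add(Rational(-1, 3), Add(Mul(-1, q), Mul(-1, w), Mul(Rational(1, 7), Pow(2, Rational(1, 2))))) = Add(Rational(-1, 3), Mul(-1, q), Mul(-1, w), Mul(Rational(1, 7), Pow(2, Rational(1, 2)))))
Add(Mul(-9, -13), Pow(Add(Function('E')(5, -5), -9), -1)) = Add(Mul(-9, -13), Pow(Add(Add(Rational(-1, 3), Mul(-1, 5), Mul(-1, -5), Mul(Rational(1, 7), Pow(2, Rational(1, 2)))), -9), -1)) = Add(117, Pow(Add(Add(Rational(-1, 3), -5, 5, Mul(Rational(1, 7), Pow(2, Rational(1, 2)))), -9), -1)) = Add(117, Pow(Add(Add(Rational(-1, 3), Mul(Rational(1, 7), Pow(2, Rational(1, 2)))), -9), -1)) = Add(117, Pow(Add(Rational(-28, 3), Mul(Rational(1, 7), Pow(2, Rational(1, 2)))), -1))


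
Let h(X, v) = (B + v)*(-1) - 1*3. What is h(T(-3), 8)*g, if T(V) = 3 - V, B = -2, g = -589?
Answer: 5301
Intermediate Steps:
h(X, v) = -1 - v (h(X, v) = (-2 + v)*(-1) - 1*3 = (2 - v) - 3 = -1 - v)
h(T(-3), 8)*g = (-1 - 1*8)*(-589) = (-1 - 8)*(-589) = -9*(-589) = 5301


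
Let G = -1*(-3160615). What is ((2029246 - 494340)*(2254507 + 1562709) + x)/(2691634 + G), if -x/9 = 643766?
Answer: 5859061947802/5852249 ≈ 1.0012e+6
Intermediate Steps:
x = -5793894 (x = -9*643766 = -5793894)
G = 3160615
((2029246 - 494340)*(2254507 + 1562709) + x)/(2691634 + G) = ((2029246 - 494340)*(2254507 + 1562709) - 5793894)/(2691634 + 3160615) = (1534906*3817216 - 5793894)/5852249 = (5859067741696 - 5793894)*(1/5852249) = 5859061947802*(1/5852249) = 5859061947802/5852249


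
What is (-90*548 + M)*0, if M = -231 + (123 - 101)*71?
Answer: 0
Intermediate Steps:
M = 1331 (M = -231 + 22*71 = -231 + 1562 = 1331)
(-90*548 + M)*0 = (-90*548 + 1331)*0 = (-49320 + 1331)*0 = -47989*0 = 0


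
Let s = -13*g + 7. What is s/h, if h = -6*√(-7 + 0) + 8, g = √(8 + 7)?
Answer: (7 - 13*√15)/(8 - 6*I*√7) ≈ -1.0974 - 2.1777*I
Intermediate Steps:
g = √15 ≈ 3.8730
h = 8 - 6*I*√7 (h = -6*I*√7 + 8 = 8 - 6*I*√7 ≈ 8.0 - 15.875*I)
s = 7 - 13*√15 (s = -13*√15 + 7 = 7 - 13*√15 ≈ -43.349)
s/h = (7 - 13*√15)/(8 - 6*I*√7)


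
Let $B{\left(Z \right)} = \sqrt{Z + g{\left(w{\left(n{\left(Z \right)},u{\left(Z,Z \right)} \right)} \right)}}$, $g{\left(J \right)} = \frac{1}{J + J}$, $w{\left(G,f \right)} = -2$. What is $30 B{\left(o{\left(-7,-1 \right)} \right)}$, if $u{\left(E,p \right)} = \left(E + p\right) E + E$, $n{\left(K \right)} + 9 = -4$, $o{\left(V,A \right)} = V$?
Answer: $15 i \sqrt{29} \approx 80.777 i$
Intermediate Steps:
$n{\left(K \right)} = -13$ ($n{\left(K \right)} = -9 - 4 = -13$)
$u{\left(E,p \right)} = E + E \left(E + p\right)$ ($u{\left(E,p \right)} = E \left(E + p\right) + E = E + E \left(E + p\right)$)
$g{\left(J \right)} = \frac{1}{2 J}$
$B{\left(Z \right)} = \sqrt{- \frac{1}{4} + Z}$ ($B{\left(Z \right)} = \sqrt{Z + \frac{1}{2 \left(-2\right)}} = \sqrt{Z + \frac{1}{2} \left(- \frac{1}{2}\right)} = \sqrt{Z - \frac{1}{4}} = \sqrt{- \frac{1}{4} + Z}$)
$30 B{\left(o{\left(-7,-1 \right)} \right)} = 30 \frac{\sqrt{-1 + 4 \left(-7\right)}}{2} = 30 \frac{\sqrt{-1 - 28}}{2} = 30 \frac{\sqrt{-29}}{2} = 30 \frac{i \sqrt{29}}{2} = 15 i \sqrt{29}$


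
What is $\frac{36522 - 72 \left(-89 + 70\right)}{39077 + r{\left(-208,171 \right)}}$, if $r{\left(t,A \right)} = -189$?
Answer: $\frac{18945}{19444} \approx 0.97434$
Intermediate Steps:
$\frac{36522 - 72 \left(-89 + 70\right)}{39077 + r{\left(-208,171 \right)}} = \frac{36522 - 72 \left(-89 + 70\right)}{39077 - 189} = \frac{36522 - -1368}{38888} = \left(36522 + 1368\right) \frac{1}{38888} = 37890 \cdot \frac{1}{38888} = \frac{18945}{19444}$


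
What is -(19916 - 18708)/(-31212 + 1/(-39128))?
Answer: 47266624/1221263137 ≈ 0.038703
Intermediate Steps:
-(19916 - 18708)/(-31212 + 1/(-39128)) = -1208/(-31212 - 1/39128) = -1208/(-1221263137/39128) = -1208*(-39128)/1221263137 = -1*(-47266624/1221263137) = 47266624/1221263137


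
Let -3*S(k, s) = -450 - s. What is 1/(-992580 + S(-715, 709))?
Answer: -3/2976581 ≈ -1.0079e-6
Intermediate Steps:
S(k, s) = 150 + s/3 (S(k, s) = -(-450 - s)/3 = 150 + s/3)
1/(-992580 + S(-715, 709)) = 1/(-992580 + (150 + (⅓)*709)) = 1/(-992580 + (150 + 709/3)) = 1/(-992580 + 1159/3) = 1/(-2976581/3) = -3/2976581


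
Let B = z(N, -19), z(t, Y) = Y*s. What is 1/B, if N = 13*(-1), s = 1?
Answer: -1/19 ≈ -0.052632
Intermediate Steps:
N = -13
z(t, Y) = Y (z(t, Y) = Y*1 = Y)
B = -19
1/B = 1/(-19) = -1/19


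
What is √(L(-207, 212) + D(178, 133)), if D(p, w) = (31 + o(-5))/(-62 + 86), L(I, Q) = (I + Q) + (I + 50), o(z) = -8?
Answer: 5*I*√870/12 ≈ 12.29*I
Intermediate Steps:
L(I, Q) = 50 + Q + 2*I (L(I, Q) = (I + Q) + (50 + I) = 50 + Q + 2*I)
D(p, w) = 23/24 (D(p, w) = (31 - 8)/(-62 + 86) = 23/24)
√(L(-207, 212) + D(178, 133)) = √((50 + 212 + 2*(-207)) + 23/24) = √((50 + 212 - 414) + 23/24) = √(-152 + 23/24) = √(-3625/24) = 5*I*√870/12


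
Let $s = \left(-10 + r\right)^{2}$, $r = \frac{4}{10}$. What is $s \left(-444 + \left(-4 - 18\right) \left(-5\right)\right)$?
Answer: $- \frac{769536}{25} \approx -30781.0$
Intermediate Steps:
$r = \frac{2}{5}$ ($r = 4 \cdot \frac{1}{10} = \frac{2}{5} \approx 0.4$)
$s = \frac{2304}{25}$ ($s = \left(-10 + \frac{2}{5}\right)^{2} = \left(- \frac{48}{5}\right)^{2} = \frac{2304}{25} \approx 92.16$)
$s \left(-444 + \left(-4 - 18\right) \left(-5\right)\right) = \frac{2304 \left(-444 + \left(-4 - 18\right) \left(-5\right)\right)}{25} = \frac{2304 \left(-444 - -110\right)}{25} = \frac{2304 \left(-444 + 110\right)}{25} = \frac{2304}{25} \left(-334\right) = - \frac{769536}{25}$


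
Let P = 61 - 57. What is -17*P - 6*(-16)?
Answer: 28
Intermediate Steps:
P = 4
-17*P - 6*(-16) = -17*4 - 6*(-16) = -68 + 96 = 28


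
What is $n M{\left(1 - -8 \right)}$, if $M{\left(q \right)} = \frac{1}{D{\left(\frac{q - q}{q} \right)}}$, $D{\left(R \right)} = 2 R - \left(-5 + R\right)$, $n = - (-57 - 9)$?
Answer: $\frac{66}{5} \approx 13.2$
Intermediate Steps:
$n = 66$ ($n = - (-57 - 9) = \left(-1\right) \left(-66\right) = 66$)
$D{\left(R \right)} = 5 + R$
$M{\left(q \right)} = \frac{1}{5}$ ($M{\left(q \right)} = \frac{1}{5 + \frac{q - q}{q}} = \frac{1}{5 + \frac{0}{q}} = \frac{1}{5 + 0} = \frac{1}{5}$)
$n M{\left(1 - -8 \right)} = 66 \cdot \frac{1}{5} = \frac{66}{5}$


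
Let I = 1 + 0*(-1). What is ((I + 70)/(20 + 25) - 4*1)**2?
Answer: 11881/2025 ≈ 5.8672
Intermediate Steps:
I = 1 (I = 1 + 0 = 1)
((I + 70)/(20 + 25) - 4*1)**2 = ((1 + 70)/(20 + 25) - 4*1)**2 = (71/45 - 4)**2 = (-109/45)**2 = 11881/2025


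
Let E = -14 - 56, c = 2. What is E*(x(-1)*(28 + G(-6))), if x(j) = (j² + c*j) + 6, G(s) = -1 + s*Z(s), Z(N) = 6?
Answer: 3150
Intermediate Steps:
E = -70
G(s) = -1 + 6*s (G(s) = -1 + s*6 = -1 + 6*s)
x(j) = 6 + j² + 2*j (x(j) = (j² + 2*j) + 6 = 6 + j² + 2*j)
E*(x(-1)*(28 + G(-6))) = -70*(6 + (-1)² + 2*(-1))*(28 + (-1 + 6*(-6))) = -70*(6 + 1 - 2)*(28 + (-1 - 36)) = -350*(28 - 37) = -350*(-9) = -70*(-45) = 3150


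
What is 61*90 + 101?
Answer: 5591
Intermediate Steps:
61*90 + 101 = 5490 + 101 = 5591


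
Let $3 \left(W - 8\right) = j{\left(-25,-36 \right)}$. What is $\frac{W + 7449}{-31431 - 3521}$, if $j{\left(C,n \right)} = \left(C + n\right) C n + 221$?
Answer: $\frac{8077}{26214} \approx 0.30812$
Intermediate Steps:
$j{\left(C,n \right)} = 221 + C n \left(C + n\right)$ ($j{\left(C,n \right)} = C \left(C + n\right) n + 221 = C n \left(C + n\right) + 221 = 221 + C n \left(C + n\right)$)
$W = - \frac{54655}{3}$ ($W = 8 + \frac{221 - 25 \left(-36\right)^{2} - 36 \left(-25\right)^{2}}{3} = 8 + \frac{221 - 32400 - 22500}{3} = 8 + \frac{1}{3} \left(-54679\right) = 8 - \frac{54679}{3} = - \frac{54655}{3} \approx -18218.0$)
$\frac{W + 7449}{-31431 - 3521} = \frac{- \frac{54655}{3} + 7449}{-31431 - 3521} = - \frac{32308}{3 \left(-34952\right)} = \left(- \frac{32308}{3}\right) \left(- \frac{1}{34952}\right) = \frac{8077}{26214}$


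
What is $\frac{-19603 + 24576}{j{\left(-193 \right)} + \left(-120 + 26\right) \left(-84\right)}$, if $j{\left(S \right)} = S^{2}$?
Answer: $\frac{4973}{45145} \approx 0.11016$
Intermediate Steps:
$\frac{-19603 + 24576}{j{\left(-193 \right)} + \left(-120 + 26\right) \left(-84\right)} = \frac{-19603 + 24576}{\left(-193\right)^{2} + \left(-120 + 26\right) \left(-84\right)} = \frac{4973}{37249 - -7896} = \frac{4973}{37249 + 7896} = \frac{4973}{45145}$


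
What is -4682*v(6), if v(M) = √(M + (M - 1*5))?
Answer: -4682*√7 ≈ -12387.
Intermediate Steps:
v(M) = √(-5 + 2*M) (v(M) = √(M + (M - 5)) = √(M + (-5 + M)) = √(-5 + 2*M))
-4682*v(6) = -4682*√(-5 + 2*6) = -4682*√(-5 + 12) = -4682*√7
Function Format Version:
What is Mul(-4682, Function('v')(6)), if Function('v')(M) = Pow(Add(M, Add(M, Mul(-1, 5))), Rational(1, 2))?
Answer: Mul(-4682, Pow(7, Rational(1, 2))) ≈ -12387.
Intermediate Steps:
Function('v')(M) = Pow(Add(-5, Mul(2, M)), Rational(1, 2)) (Function('v')(M) = Pow(Add(M, Add(M, -5)), Rational(1, 2)) = Pow(Add(M, Add(-5, M)), Rational(1, 2)) = Pow(Add(-5, Mul(2, M)), Rational(1, 2)))
Mul(-4682, Function('v')(6)) = Mul(-4682, Pow(Add(-5, Mul(2, 6)), Rational(1, 2))) = Mul(-4682, Pow(Add(-5, 12), Rational(1, 2))) = Mul(-4682, Pow(7, Rational(1, 2)))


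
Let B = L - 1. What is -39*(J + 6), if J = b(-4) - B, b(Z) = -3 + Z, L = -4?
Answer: -156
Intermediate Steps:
B = -5 (B = -4 - 1 = -5)
J = -2 (J = (-3 - 4) - 1*(-5) = -7 + 5 = -2)
-39*(J + 6) = -39*(-2 + 6) = -39*4 = -156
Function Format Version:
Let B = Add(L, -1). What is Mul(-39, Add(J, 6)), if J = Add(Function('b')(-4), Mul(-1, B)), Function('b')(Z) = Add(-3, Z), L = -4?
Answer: -156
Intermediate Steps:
B = -5 (B = Add(-4, -1) = -5)
J = -2 (J = Add(Add(-3, -4), Mul(-1, -5)) = Add(-7, 5) = -2)
Mul(-39, Add(J, 6)) = Mul(-39, Add(-2, 6)) = Mul(-39, 4) = -156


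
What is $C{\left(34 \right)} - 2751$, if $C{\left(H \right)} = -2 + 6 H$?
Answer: $-2549$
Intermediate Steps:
$C{\left(34 \right)} - 2751 = \left(-2 + 6 \cdot 34\right) - 2751 = \left(-2 + 204\right) - 2751 = 202 - 2751 = -2549$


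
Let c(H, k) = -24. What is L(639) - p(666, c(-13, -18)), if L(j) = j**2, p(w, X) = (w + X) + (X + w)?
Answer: 407037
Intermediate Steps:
p(w, X) = 2*X + 2*w (p(w, X) = (X + w) + (X + w) = 2*X + 2*w)
L(639) - p(666, c(-13, -18)) = 639**2 - (2*(-24) + 2*666) = 408321 - (-48 + 1332) = 408321 - 1*1284 = 408321 - 1284 = 407037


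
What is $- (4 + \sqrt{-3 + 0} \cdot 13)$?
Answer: $-4 - 13 i \sqrt{3} \approx -4.0 - 22.517 i$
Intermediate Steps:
$- (4 + \sqrt{-3 + 0} \cdot 13) = - (4 + \sqrt{-3} \cdot 13) = - (4 + i \sqrt{3} \cdot 13) = - (4 + 13 i \sqrt{3}) = -4 - 13 i \sqrt{3}$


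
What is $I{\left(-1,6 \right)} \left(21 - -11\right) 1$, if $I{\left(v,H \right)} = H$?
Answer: $192$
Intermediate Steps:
$I{\left(-1,6 \right)} \left(21 - -11\right) 1 = 6 \left(21 - -11\right) 1 = 6 \left(21 + 11\right) 1 = 6 \cdot 32 \cdot 1 = 192 \cdot 1 = 192$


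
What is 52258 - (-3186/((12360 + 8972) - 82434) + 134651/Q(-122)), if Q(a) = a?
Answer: 198890695631/3727222 ≈ 53362.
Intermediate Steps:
52258 - (-3186/((12360 + 8972) - 82434) + 134651/Q(-122)) = 52258 - (-3186/((12360 + 8972) - 82434) + 134651/(-122)) = 52258 - (-3186/(21332 - 82434) + 134651*(-1/122)) = 52258 - (-3186/(-61102) - 134651/122) = 52258 - (-3186*(-1/61102) - 134651/122) = 52258 - (1593/30551 - 134651/122) = 52258 - 1*(-4113528355/3727222) = 52258 + 4113528355/3727222 = 198890695631/3727222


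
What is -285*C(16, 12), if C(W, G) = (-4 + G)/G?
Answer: -190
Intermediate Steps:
C(W, G) = (-4 + G)/G
-285*C(16, 12) = -285*(-4 + 12)/12 = -95*8/4 = -285*⅔ = -190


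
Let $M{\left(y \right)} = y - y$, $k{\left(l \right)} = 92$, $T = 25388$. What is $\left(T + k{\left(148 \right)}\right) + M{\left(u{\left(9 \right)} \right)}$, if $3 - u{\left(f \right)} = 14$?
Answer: $25480$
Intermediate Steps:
$u{\left(f \right)} = -11$ ($u{\left(f \right)} = 3 - 14 = -11$)
$M{\left(y \right)} = 0$
$\left(T + k{\left(148 \right)}\right) + M{\left(u{\left(9 \right)} \right)} = \left(25388 + 92\right) + 0 = 25480 + 0 = 25480$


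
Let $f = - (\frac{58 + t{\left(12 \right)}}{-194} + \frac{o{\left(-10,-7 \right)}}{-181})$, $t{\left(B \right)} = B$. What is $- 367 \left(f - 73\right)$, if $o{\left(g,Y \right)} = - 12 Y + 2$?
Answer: $\frac{464983128}{17557} \approx 26484.0$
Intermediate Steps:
$o{\left(g,Y \right)} = 2 - 12 Y$
$f = \frac{14677}{17557}$ ($f = - (\frac{58 + 12}{-194} + \frac{2 - -84}{-181}) = - (70 \left(- \frac{1}{194}\right) + \left(2 + 84\right) \left(- \frac{1}{181}\right)) = - (- \frac{35}{97} + 86 \left(- \frac{1}{181}\right)) = - (- \frac{35}{97} - \frac{86}{181}) = \left(-1\right) \left(- \frac{14677}{17557}\right) = \frac{14677}{17557} \approx 0.83596$)
$- 367 \left(f - 73\right) = - 367 \left(\frac{14677}{17557} - 73\right) = \left(-367\right) \left(- \frac{1266984}{17557}\right) = \frac{464983128}{17557}$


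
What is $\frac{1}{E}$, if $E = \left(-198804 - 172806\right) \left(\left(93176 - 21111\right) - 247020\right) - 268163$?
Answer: $\frac{1}{65014759387} \approx 1.5381 \cdot 10^{-11}$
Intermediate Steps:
$E = 65014759387$ ($E = - 371610 \left(72065 - 247020\right) - 268163 = \left(-371610\right) \left(-174955\right) - 268163 = 65015027550 - 268163 = 65014759387$)
$\frac{1}{E} = \frac{1}{65014759387}$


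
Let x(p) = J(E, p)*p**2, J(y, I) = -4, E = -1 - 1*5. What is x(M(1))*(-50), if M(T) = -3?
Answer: 1800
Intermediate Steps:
E = -6 (E = -1 - 5 = -6)
x(p) = -4*p**2
x(M(1))*(-50) = -4*(-3)**2*(-50) = -4*9*(-50) = -36*(-50) = 1800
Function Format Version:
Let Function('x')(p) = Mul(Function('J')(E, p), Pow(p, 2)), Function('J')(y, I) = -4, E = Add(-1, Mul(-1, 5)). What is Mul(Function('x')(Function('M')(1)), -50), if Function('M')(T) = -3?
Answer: 1800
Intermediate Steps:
E = -6 (E = Add(-1, -5) = -6)
Function('x')(p) = Mul(-4, Pow(p, 2))
Mul(Function('x')(Function('M')(1)), -50) = Mul(Mul(-4, Pow(-3, 2)), -50) = Mul(Mul(-4, 9), -50) = Mul(-36, -50) = 1800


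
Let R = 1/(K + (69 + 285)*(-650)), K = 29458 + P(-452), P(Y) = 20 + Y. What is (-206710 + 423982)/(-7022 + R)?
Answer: -43687750128/1411941629 ≈ -30.942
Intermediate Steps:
K = 29026 (K = 29458 + (20 - 452) = 29458 - 432 = 29026)
R = -1/201074 (R = 1/(29026 + (69 + 285)*(-650)) = 1/(29026 + 354*(-650)) = 1/(29026 - 230100) = 1/(-201074) = -1/201074 ≈ -4.9733e-6)
(-206710 + 423982)/(-7022 + R) = (-206710 + 423982)/(-7022 - 1/201074) = 217272/(-1411941629/201074) = 217272*(-201074/1411941629) = -43687750128/1411941629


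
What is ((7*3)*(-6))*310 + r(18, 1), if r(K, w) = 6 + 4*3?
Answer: -39042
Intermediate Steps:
r(K, w) = 18 (r(K, w) = 6 + 12 = 18)
((7*3)*(-6))*310 + r(18, 1) = ((7*3)*(-6))*310 + 18 = (21*(-6))*310 + 18 = -126*310 + 18 = -39060 + 18 = -39042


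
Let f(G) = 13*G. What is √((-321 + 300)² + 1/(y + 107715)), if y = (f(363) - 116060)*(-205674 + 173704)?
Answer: √5588051253848630243710/3559679485 ≈ 21.000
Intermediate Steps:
y = 3559571770 (y = (13*363 - 116060)*(-205674 + 173704) = (4719 - 116060)*(-31970) = -111341*(-31970) = 3559571770)
√((-321 + 300)² + 1/(y + 107715)) = √((-321 + 300)² + 1/(3559571770 + 107715)) = √((-21)² + 1/3559679485) = √(441 + 1/3559679485) = √(1569818652886/3559679485) = √5588051253848630243710/3559679485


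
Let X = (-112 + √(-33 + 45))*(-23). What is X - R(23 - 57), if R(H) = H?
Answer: 2610 - 46*√3 ≈ 2530.3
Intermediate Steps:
X = 2576 - 46*√3 (X = (-112 + √12)*(-23) = (-112 + 2*√3)*(-23) = 2576 - 46*√3 ≈ 2496.3)
X - R(23 - 57) = (2576 - 46*√3) - (23 - 57) = (2576 - 46*√3) - 1*(-34) = (2576 - 46*√3) + 34 = 2610 - 46*√3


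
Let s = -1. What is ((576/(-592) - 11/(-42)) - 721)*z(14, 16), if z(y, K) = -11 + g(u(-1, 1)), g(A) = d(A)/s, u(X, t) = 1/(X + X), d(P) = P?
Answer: 1121539/148 ≈ 7578.0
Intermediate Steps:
u(X, t) = 1/(2*X)
g(A) = -A (g(A) = A/(-1) = A*(-1) = -A)
z(y, K) = -21/2 (z(y, K) = -11 - 1/(2*(-1)) = -11 - (-1)/2 = -11 - 1*(-½) = -11 + ½ = -21/2)
((576/(-592) - 11/(-42)) - 721)*z(14, 16) = ((576/(-592) - 11/(-42)) - 721)*(-21/2) = ((576*(-1/592) - 11*(-1/42)) - 721)*(-21/2) = ((-36/37 + 11/42) - 721)*(-21/2) = (-1105/1554 - 721)*(-21/2) = -1121539/1554*(-21/2) = 1121539/148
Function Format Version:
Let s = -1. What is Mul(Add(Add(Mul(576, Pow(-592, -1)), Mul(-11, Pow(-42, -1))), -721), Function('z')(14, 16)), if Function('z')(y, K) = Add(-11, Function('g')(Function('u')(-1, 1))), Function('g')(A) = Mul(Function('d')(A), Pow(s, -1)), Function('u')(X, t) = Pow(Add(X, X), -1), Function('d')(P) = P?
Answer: Rational(1121539, 148) ≈ 7578.0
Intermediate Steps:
Function('u')(X, t) = Mul(Rational(1, 2), Pow(X, -1)) (Function('u')(X, t) = Pow(Mul(2, X), -1) = Mul(Rational(1, 2), Pow(X, -1)))
Function('g')(A) = Mul(-1, A) (Function('g')(A) = Mul(A, Pow(-1, -1)) = Mul(A, -1) = Mul(-1, A))
Function('z')(y, K) = Rational(-21, 2) (Function('z')(y, K) = Add(-11, Mul(-1, Mul(Rational(1, 2), Pow(-1, -1)))) = Add(-11, Mul(-1, Mul(Rational(1, 2), -1))) = Add(-11, Mul(-1, Rational(-1, 2))) = Add(-11, Rational(1, 2)) = Rational(-21, 2))
Mul(Add(Add(Mul(576, Pow(-592, -1)), Mul(-11, Pow(-42, -1))), -721), Function('z')(14, 16)) = Mul(Add(Add(Mul(576, Pow(-592, -1)), Mul(-11, Pow(-42, -1))), -721), Rational(-21, 2)) = Mul(Add(Add(Mul(576, Rational(-1, 592)), Mul(-11, Rational(-1, 42))), -721), Rational(-21, 2)) = Mul(Add(Add(Rational(-36, 37), Rational(11, 42)), -721), Rational(-21, 2)) = Mul(Add(Rational(-1105, 1554), -721), Rational(-21, 2)) = Mul(Rational(-1121539, 1554), Rational(-21, 2)) = Rational(1121539, 148)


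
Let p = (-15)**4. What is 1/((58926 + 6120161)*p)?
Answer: 1/312816279375 ≈ 3.1968e-12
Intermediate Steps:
p = 50625
1/((58926 + 6120161)*p) = 1/((58926 + 6120161)*50625) = (1/50625)/6179087 = (1/6179087)*(1/50625) = 1/312816279375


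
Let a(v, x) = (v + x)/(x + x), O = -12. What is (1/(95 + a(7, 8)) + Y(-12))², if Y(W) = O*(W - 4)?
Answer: 86869309696/2356225 ≈ 36868.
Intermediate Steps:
Y(W) = 48 - 12*W (Y(W) = -12*(W - 4) = -12*(-4 + W) = 48 - 12*W)
a(v, x) = (v + x)/(2*x) (a(v, x) = (v + x)/((2*x)) = (v + x)*(1/(2*x)) = (v + x)/(2*x))
(1/(95 + a(7, 8)) + Y(-12))² = (1/(95 + (½)*(7 + 8)/8) + (48 - 12*(-12)))² = (1/(95 + (½)*(⅛)*15) + (48 + 144))² = (1/(95 + 15/16) + 192)² = (1/(1535/16) + 192)² = (16/1535 + 192)² = (294736/1535)² = 86869309696/2356225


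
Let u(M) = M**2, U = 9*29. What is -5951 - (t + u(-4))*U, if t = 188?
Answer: -59195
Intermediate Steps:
U = 261
-5951 - (t + u(-4))*U = -5951 - (188 + (-4)**2)*261 = -5951 - (188 + 16)*261 = -5951 - 204*261 = -5951 - 1*53244 = -5951 - 53244 = -59195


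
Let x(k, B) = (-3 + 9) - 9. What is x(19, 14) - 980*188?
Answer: -184243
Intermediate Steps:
x(k, B) = -3 (x(k, B) = 6 - 9 = -3)
x(19, 14) - 980*188 = -3 - 980*188 = -3 - 184240 = -184243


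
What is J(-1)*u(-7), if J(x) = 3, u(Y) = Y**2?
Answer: 147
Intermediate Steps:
J(-1)*u(-7) = 3*(-7)**2 = 3*49 = 147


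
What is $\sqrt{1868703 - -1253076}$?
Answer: $\sqrt{3121779} \approx 1766.9$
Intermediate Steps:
$\sqrt{1868703 - -1253076} = \sqrt{1868703 + 1253076} = \sqrt{3121779}$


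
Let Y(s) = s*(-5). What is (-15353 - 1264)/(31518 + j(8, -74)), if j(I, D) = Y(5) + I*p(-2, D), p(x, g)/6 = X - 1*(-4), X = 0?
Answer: -16617/31685 ≈ -0.52444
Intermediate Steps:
p(x, g) = 24 (p(x, g) = 6*(0 - 1*(-4)) = 6*(0 + 4) = 6*4 = 24)
Y(s) = -5*s
j(I, D) = -25 + 24*I (j(I, D) = -5*5 + I*24 = -25 + 24*I)
(-15353 - 1264)/(31518 + j(8, -74)) = (-15353 - 1264)/(31518 + (-25 + 24*8)) = -16617/(31518 + (-25 + 192)) = -16617/(31518 + 167) = -16617/31685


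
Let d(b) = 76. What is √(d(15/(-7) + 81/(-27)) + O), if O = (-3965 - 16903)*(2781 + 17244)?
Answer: 2*I*√104470406 ≈ 20442.0*I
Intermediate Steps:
O = -417881700 (O = -20868*20025 = -417881700)
√(d(15/(-7) + 81/(-27)) + O) = √(76 - 417881700) = √(-417881624) = 2*I*√104470406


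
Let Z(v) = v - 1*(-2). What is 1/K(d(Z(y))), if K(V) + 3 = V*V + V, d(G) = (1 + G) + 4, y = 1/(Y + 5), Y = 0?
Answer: 25/1401 ≈ 0.017844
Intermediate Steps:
y = ⅕ (y = 1/(0 + 5) = 1/5 = ⅕ ≈ 0.20000)
Z(v) = 2 + v (Z(v) = v + 2 = 2 + v)
d(G) = 5 + G
K(V) = -3 + V + V² (K(V) = -3 + (V*V + V) = -3 + (V² + V) = -3 + (V + V²) = -3 + V + V²)
1/K(d(Z(y))) = 1/(-3 + (5 + (2 + ⅕)) + (5 + (2 + ⅕))²) = 1/(-3 + (5 + 11/5) + (5 + 11/5)²) = 1/(-3 + 36/5 + (36/5)²) = 1/(-3 + 36/5 + 1296/25) = 1/(1401/25) = 25/1401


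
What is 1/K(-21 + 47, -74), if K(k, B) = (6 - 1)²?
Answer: 1/25 ≈ 0.040000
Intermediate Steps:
K(k, B) = 25 (K(k, B) = 5² = 25)
1/K(-21 + 47, -74) = 1/25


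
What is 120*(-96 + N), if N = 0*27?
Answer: -11520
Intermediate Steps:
N = 0
120*(-96 + N) = 120*(-96 + 0) = 120*(-96) = -11520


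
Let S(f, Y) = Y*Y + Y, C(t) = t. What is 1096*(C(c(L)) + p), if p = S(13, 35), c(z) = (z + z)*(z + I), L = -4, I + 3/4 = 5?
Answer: 1378768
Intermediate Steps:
I = 17/4 (I = -¾ + 5 = 17/4 ≈ 4.2500)
c(z) = 2*z*(17/4 + z) (c(z) = (z + z)*(z + 17/4) = (2*z)*(17/4 + z) = 2*z*(17/4 + z))
S(f, Y) = Y + Y² (S(f, Y) = Y² + Y = Y + Y²)
p = 1260 (p = 35*(1 + 35) = 35*36 = 1260)
1096*(C(c(L)) + p) = 1096*((½)*(-4)*(17 + 4*(-4)) + 1260) = 1096*((½)*(-4)*(17 - 16) + 1260) = 1096*((½)*(-4)*1 + 1260) = 1096*(-2 + 1260) = 1096*1258 = 1378768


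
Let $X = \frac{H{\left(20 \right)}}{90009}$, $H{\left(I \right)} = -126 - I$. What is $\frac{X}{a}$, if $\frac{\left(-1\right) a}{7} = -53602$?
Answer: $- \frac{1}{231319431} \approx -4.323 \cdot 10^{-9}$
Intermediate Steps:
$a = 375214$ ($a = \left(-7\right) \left(-53602\right) = 375214$)
$X = - \frac{2}{1233}$ ($X = \frac{-126 - 20}{90009} = \left(-126 - 20\right) \frac{1}{90009} = \left(-146\right) \frac{1}{90009} = - \frac{2}{1233} \approx -0.0016221$)
$\frac{X}{a} = - \frac{2}{1233 \cdot 375214} = \left(- \frac{2}{1233}\right) \frac{1}{375214} = - \frac{1}{231319431}$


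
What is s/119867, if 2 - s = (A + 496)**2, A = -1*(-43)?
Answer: -290519/119867 ≈ -2.4237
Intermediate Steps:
A = 43
s = -290519 (s = 2 - (43 + 496)**2 = 2 - 1*539**2 = 2 - 1*290521 = 2 - 290521 = -290519)
s/119867 = -290519/119867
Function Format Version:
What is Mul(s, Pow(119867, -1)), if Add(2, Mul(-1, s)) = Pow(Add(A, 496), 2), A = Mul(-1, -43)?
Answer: Rational(-290519, 119867) ≈ -2.4237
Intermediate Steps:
A = 43
s = -290519 (s = Add(2, Mul(-1, Pow(Add(43, 496), 2))) = Add(2, Mul(-1, Pow(539, 2))) = Add(2, Mul(-1, 290521)) = Add(2, -290521) = -290519)
Mul(s, Pow(119867, -1)) = Mul(-290519, Pow(119867, -1)) = Mul(-290519, Rational(1, 119867)) = Rational(-290519, 119867)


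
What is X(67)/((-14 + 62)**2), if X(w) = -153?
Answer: -17/256 ≈ -0.066406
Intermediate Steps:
X(67)/((-14 + 62)**2) = -153/(-14 + 62)**2 = -153/(48**2) = -153/2304 = -153*1/2304 = -17/256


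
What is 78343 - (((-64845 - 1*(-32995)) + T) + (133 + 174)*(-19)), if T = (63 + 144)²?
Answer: 73177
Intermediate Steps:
T = 42849 (T = 207² = 42849)
78343 - (((-64845 - 1*(-32995)) + T) + (133 + 174)*(-19)) = 78343 - (((-64845 - 1*(-32995)) + 42849) + (133 + 174)*(-19)) = 78343 - (((-64845 + 32995) + 42849) + 307*(-19)) = 78343 - ((-31850 + 42849) - 5833) = 78343 - (10999 - 5833) = 78343 - 1*5166 = 78343 - 5166 = 73177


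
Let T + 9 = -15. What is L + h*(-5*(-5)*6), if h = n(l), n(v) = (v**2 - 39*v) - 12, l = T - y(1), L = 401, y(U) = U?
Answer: 238601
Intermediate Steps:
T = -24 (T = -9 - 15 = -24)
l = -25 (l = -24 - 1*1 = -24 - 1 = -25)
n(v) = -12 + v**2 - 39*v
h = 1588 (h = -12 + (-25)**2 - 39*(-25) = -12 + 625 + 975 = 1588)
L + h*(-5*(-5)*6) = 401 + 1588*(-5*(-5)*6) = 401 + 1588*(25*6) = 401 + 1588*150 = 401 + 238200 = 238601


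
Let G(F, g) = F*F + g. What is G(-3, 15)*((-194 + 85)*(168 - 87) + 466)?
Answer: -200712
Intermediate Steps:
G(F, g) = g + F**2 (G(F, g) = F**2 + g = g + F**2)
G(-3, 15)*((-194 + 85)*(168 - 87) + 466) = (15 + (-3)**2)*((-194 + 85)*(168 - 87) + 466) = (15 + 9)*(-109*81 + 466) = 24*(-8829 + 466) = 24*(-8363) = -200712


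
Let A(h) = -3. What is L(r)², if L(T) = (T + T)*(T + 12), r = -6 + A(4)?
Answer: 2916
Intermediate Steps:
r = -9 (r = -6 - 3 = -9)
L(T) = 2*T*(12 + T) (L(T) = (2*T)*(12 + T) = 2*T*(12 + T))
L(r)² = (2*(-9)*(12 - 9))² = (2*(-9)*3)² = (-54)² = 2916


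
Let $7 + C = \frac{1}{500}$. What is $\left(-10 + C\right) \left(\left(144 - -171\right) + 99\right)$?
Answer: $- \frac{1759293}{250} \approx -7037.2$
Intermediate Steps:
$C = - \frac{3499}{500}$ ($C = -7 + \frac{1}{500} = - \frac{3499}{500} \approx -6.998$)
$\left(-10 + C\right) \left(\left(144 - -171\right) + 99\right) = \left(-10 - \frac{3499}{500}\right) \left(\left(144 - -171\right) + 99\right) = - \frac{8499 \left(\left(144 + 171\right) + 99\right)}{500} = - \frac{8499 \left(315 + 99\right)}{500} = \left(- \frac{8499}{500}\right) 414 = - \frac{1759293}{250}$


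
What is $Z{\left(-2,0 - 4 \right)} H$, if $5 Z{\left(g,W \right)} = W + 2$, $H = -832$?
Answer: $\frac{1664}{5} \approx 332.8$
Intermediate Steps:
$Z{\left(g,W \right)} = \frac{2}{5} + \frac{W}{5}$ ($Z{\left(g,W \right)} = \frac{W + 2}{5} = \frac{2 + W}{5} = \frac{2}{5} + \frac{W}{5}$)
$Z{\left(-2,0 - 4 \right)} H = \left(\frac{2}{5} + \frac{0 - 4}{5}\right) \left(-832\right) = \left(\frac{2}{5} + \frac{1}{5} \left(-4\right)\right) \left(-832\right) = \left(\frac{2}{5} - \frac{4}{5}\right) \left(-832\right) = \left(- \frac{2}{5}\right) \left(-832\right) = \frac{1664}{5}$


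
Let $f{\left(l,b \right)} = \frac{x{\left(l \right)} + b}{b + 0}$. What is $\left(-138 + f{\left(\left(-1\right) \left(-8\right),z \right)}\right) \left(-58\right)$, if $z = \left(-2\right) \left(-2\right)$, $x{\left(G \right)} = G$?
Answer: $7830$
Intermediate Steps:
$z = 4$
$f{\left(l,b \right)} = \frac{b + l}{b}$ ($f{\left(l,b \right)} = \frac{l + b}{b + 0} = \frac{b + l}{b}$)
$\left(-138 + f{\left(\left(-1\right) \left(-8\right),z \right)}\right) \left(-58\right) = \left(-138 + \frac{4 - -8}{4}\right) \left(-58\right) = \left(-138 + \frac{4 + 8}{4}\right) \left(-58\right) = \left(-138 + \frac{1}{4} \cdot 12\right) \left(-58\right) = \left(-138 + 3\right) \left(-58\right) = \left(-135\right) \left(-58\right) = 7830$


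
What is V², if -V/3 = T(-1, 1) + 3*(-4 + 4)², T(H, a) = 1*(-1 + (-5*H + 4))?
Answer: 576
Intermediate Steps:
T(H, a) = 3 - 5*H (T(H, a) = 1*(-1 + (4 - 5*H)) = 1*(3 - 5*H) = 3 - 5*H)
V = -24 (V = -3*((3 - 5*(-1)) + 3*(-4 + 4)²) = -3*((3 + 5) + 3*0²) = -3*(8 + 3*0) = -3*(8 + 0) = -3*8 = -24)
V² = (-24)² = 576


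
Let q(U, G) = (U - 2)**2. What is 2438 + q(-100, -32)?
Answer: 12842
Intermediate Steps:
q(U, G) = (-2 + U)**2
2438 + q(-100, -32) = 2438 + (-2 - 100)**2 = 2438 + (-102)**2 = 2438 + 10404 = 12842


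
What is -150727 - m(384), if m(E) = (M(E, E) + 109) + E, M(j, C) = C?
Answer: -151604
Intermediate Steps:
m(E) = 109 + 2*E (m(E) = (E + 109) + E = (109 + E) + E = 109 + 2*E)
-150727 - m(384) = -150727 - (109 + 2*384) = -150727 - (109 + 768) = -150727 - 1*877 = -150727 - 877 = -151604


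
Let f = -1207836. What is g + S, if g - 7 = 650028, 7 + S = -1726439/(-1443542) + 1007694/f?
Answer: 15741177043961486/24216138821 ≈ 6.5003e+5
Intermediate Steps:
S = -160754547249/24216138821 (S = -7 + (-1726439/(-1443542) + 1007694/(-1207836)) = -7 + (-1726439*(-1/1443542) + 1007694*(-1/1207836)) = -7 + (1726439/1443542 - 55983/67102) = -7 + 8758424498/24216138821 = -160754547249/24216138821 ≈ -6.6383)
g = 650035 (g = 7 + 650028 = 650035)
g + S = 650035 - 160754547249/24216138821 = 15741177043961486/24216138821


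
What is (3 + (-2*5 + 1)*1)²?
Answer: 36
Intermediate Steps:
(3 + (-2*5 + 1)*1)² = (3 + (-10 + 1)*1)² = (3 - 9*1)² = (3 - 9)² = (-6)² = 36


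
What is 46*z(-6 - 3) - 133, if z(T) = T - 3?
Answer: -685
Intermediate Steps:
z(T) = -3 + T
46*z(-6 - 3) - 133 = 46*(-3 + (-6 - 3)) - 133 = 46*(-3 - 9) - 133 = 46*(-12) - 133 = -552 - 133 = -685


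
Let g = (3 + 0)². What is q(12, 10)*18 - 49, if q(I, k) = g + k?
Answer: 293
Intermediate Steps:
g = 9 (g = 3² = 9)
q(I, k) = 9 + k
q(12, 10)*18 - 49 = (9 + 10)*18 - 49 = 19*18 - 49 = 342 - 49 = 293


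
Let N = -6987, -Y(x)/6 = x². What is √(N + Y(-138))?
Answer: I*√121251 ≈ 348.21*I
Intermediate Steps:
Y(x) = -6*x²
√(N + Y(-138)) = √(-6987 - 6*(-138)²) = √(-6987 - 6*19044) = √(-6987 - 114264) = √(-121251) = I*√121251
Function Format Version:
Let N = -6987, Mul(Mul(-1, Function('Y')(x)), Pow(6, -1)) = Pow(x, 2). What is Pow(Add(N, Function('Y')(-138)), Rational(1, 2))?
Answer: Mul(I, Pow(121251, Rational(1, 2))) ≈ Mul(348.21, I)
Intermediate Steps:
Function('Y')(x) = Mul(-6, Pow(x, 2))
Pow(Add(N, Function('Y')(-138)), Rational(1, 2)) = Pow(Add(-6987, Mul(-6, Pow(-138, 2))), Rational(1, 2)) = Pow(Add(-6987, Mul(-6, 19044)), Rational(1, 2)) = Pow(Add(-6987, -114264), Rational(1, 2)) = Pow(-121251, Rational(1, 2)) = Mul(I, Pow(121251, Rational(1, 2)))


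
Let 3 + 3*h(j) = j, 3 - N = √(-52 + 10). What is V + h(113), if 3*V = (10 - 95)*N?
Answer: -145/3 + 85*I*√42/3 ≈ -48.333 + 183.62*I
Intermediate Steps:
N = 3 - I*√42 (N = 3 - √(-52 + 10) = 3 - √(-42) = 3 - I*√42 ≈ 3.0 - 6.4807*I)
h(j) = -1 + j/3
V = -85 + 85*I*√42/3 (V = ((10 - 95)*(3 - I*√42))/3 = (-85*(3 - I*√42))/3 = (-255 + 85*I*√42)/3 = -85 + 85*I*√42/3 ≈ -85.0 + 183.62*I)
V + h(113) = (-85 + 85*I*√42/3) + (-1 + (⅓)*113) = (-85 + 85*I*√42/3) + (-1 + 113/3) = (-85 + 85*I*√42/3) + 110/3 = -145/3 + 85*I*√42/3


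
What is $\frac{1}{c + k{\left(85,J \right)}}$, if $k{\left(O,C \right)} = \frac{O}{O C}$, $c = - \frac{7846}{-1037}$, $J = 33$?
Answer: $\frac{34221}{259955} \approx 0.13164$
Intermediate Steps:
$c = \frac{7846}{1037}$ ($c = \left(-7846\right) \left(- \frac{1}{1037}\right) = \frac{7846}{1037} \approx 7.5661$)
$k{\left(O,C \right)} = \frac{1}{C}$ ($k{\left(O,C \right)} = \frac{O}{C O} = O \frac{1}{C O} = \frac{1}{C}$)
$\frac{1}{c + k{\left(85,J \right)}} = \frac{1}{\frac{7846}{1037} + \frac{1}{33}} = \frac{1}{\frac{259955}{34221}} = \frac{34221}{259955}$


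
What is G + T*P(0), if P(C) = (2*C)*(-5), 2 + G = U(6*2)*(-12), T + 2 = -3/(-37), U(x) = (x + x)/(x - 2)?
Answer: -154/5 ≈ -30.800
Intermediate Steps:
U(x) = 2*x/(-2 + x) (U(x) = (2*x)/(-2 + x) = 2*x/(-2 + x))
T = -71/37 (T = -2 - 3/(-37) = -2 - 3*(-1/37) = -2 + 3/37 = -71/37 ≈ -1.9189)
G = -154/5 (G = -2 + (2*(6*2)/(-2 + 6*2))*(-12) = -2 + (2*12/(-2 + 12))*(-12) = -2 + (2*12/10)*(-12) = -2 + (2*12*(⅒))*(-12) = -2 + (12/5)*(-12) = -2 - 144/5 = -154/5 ≈ -30.800)
P(C) = -10*C
G + T*P(0) = -154/5 - (-710)*0/37 = -154/5 - 71/37*0 = -154/5 + 0 = -154/5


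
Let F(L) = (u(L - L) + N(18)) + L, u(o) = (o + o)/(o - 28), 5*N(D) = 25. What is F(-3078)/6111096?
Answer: -3073/6111096 ≈ -0.00050286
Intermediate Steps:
N(D) = 5 (N(D) = (⅕)*25 = 5)
u(o) = 2*o/(-28 + o) (u(o) = (2*o)/(-28 + o) = 2*o/(-28 + o))
F(L) = 5 + L (F(L) = (2*(L - L)/(-28 + (L - L)) + 5) + L = (2*0/(-28 + 0) + 5) + L = (2*0/(-28) + 5) + L = (2*0*(-1/28) + 5) + L = (0 + 5) + L = 5 + L)
F(-3078)/6111096 = (5 - 3078)/6111096 = -3073*1/6111096 = -3073/6111096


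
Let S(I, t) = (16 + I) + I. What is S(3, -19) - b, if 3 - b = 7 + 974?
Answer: 1000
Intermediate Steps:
S(I, t) = 16 + 2*I
b = -978 (b = 3 - (7 + 974) = 3 - 1*981 = 3 - 981 = -978)
S(3, -19) - b = (16 + 2*3) - 1*(-978) = (16 + 6) + 978 = 22 + 978 = 1000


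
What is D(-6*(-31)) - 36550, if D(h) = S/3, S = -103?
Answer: -109753/3 ≈ -36584.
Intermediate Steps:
D(h) = -103/3
D(-6*(-31)) - 36550 = -103/3 - 36550 = -109753/3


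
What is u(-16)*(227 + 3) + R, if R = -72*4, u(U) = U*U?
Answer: 58592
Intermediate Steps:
u(U) = U²
R = -288
u(-16)*(227 + 3) + R = (-16)²*(227 + 3) - 288 = 256*230 - 288 = 58880 - 288 = 58592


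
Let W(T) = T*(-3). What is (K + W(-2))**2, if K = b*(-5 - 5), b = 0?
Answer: 36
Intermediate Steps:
W(T) = -3*T
K = 0 (K = 0*(-5 - 5) = 0*(-10) = 0)
(K + W(-2))**2 = (0 - 3*(-2))**2 = (0 + 6)**2 = 6**2 = 36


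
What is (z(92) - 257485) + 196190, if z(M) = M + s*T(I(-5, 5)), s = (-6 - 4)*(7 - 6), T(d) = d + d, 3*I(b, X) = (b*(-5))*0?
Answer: -61203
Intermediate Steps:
I(b, X) = 0 (I(b, X) = ((b*(-5))*0)/3 = (-5*b*0)/3 = (1/3)*0 = 0)
T(d) = 2*d
s = -10 (s = -10*1 = -10)
z(M) = M (z(M) = M - 20*0 = M - 10*0 = M + 0 = M)
(z(92) - 257485) + 196190 = (92 - 257485) + 196190 = -257393 + 196190 = -61203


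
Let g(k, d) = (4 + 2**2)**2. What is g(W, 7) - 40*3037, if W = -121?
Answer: -121416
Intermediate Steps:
g(k, d) = 64 (g(k, d) = (4 + 4)**2 = 8**2 = 64)
g(W, 7) - 40*3037 = 64 - 40*3037 = 64 - 121480 = -121416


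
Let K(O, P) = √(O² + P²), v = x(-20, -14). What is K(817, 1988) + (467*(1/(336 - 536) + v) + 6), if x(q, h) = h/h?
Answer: 94133/200 + √4619633 ≈ 2620.0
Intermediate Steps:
x(q, h) = 1
v = 1
K(817, 1988) + (467*(1/(336 - 536) + v) + 6) = √(817² + 1988²) + (467*(1/(336 - 536) + 1) + 6) = √(667489 + 3952144) + (467*(1/(-200) + 1) + 6) = √4619633 + (467*(-1/200 + 1) + 6) = √4619633 + (467*(199/200) + 6) = √4619633 + (92933/200 + 6) = √4619633 + 94133/200 = 94133/200 + √4619633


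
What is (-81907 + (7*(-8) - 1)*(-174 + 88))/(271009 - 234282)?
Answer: -77005/36727 ≈ -2.0967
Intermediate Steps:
(-81907 + (7*(-8) - 1)*(-174 + 88))/(271009 - 234282) = (-81907 + (-56 - 1)*(-86))/36727 = (-81907 - 57*(-86))*(1/36727) = (-81907 + 4902)*(1/36727) = -77005*1/36727 = -77005/36727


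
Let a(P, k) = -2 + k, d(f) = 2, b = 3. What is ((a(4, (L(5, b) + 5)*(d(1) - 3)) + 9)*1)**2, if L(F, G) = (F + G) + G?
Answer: 81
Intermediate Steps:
L(F, G) = F + 2*G
((a(4, (L(5, b) + 5)*(d(1) - 3)) + 9)*1)**2 = (((-2 + ((5 + 2*3) + 5)*(2 - 3)) + 9)*1)**2 = (((-2 + ((5 + 6) + 5)*(-1)) + 9)*1)**2 = (((-2 + (11 + 5)*(-1)) + 9)*1)**2 = (((-2 + 16*(-1)) + 9)*1)**2 = (((-2 - 16) + 9)*1)**2 = ((-18 + 9)*1)**2 = (-9*1)**2 = (-9)**2 = 81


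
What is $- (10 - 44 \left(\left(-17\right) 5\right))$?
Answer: $-3750$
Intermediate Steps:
$- (10 - 44 \left(\left(-17\right) 5\right)) = - (10 - -3740) = - (10 + 3740) = \left(-1\right) 3750 = -3750$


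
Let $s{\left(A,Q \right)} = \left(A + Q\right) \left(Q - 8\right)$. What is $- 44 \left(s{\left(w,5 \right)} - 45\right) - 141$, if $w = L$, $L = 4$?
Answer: $3027$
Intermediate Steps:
$w = 4$
$s{\left(A,Q \right)} = \left(-8 + Q\right) \left(A + Q\right)$ ($s{\left(A,Q \right)} = \left(A + Q\right) \left(Q - 8\right) = \left(A + Q\right) \left(-8 + Q\right) = \left(-8 + Q\right) \left(A + Q\right)$)
$- 44 \left(s{\left(w,5 \right)} - 45\right) - 141 = - 44 \left(\left(5^{2} - 32 - 40 + 4 \cdot 5\right) - 45\right) - 141 = - 44 \left(\left(25 - 32 - 40 + 20\right) - 45\right) - 141 = - 44 \left(-27 - 45\right) - 141 = \left(-44\right) \left(-72\right) - 141 = 3168 - 141 = 3027$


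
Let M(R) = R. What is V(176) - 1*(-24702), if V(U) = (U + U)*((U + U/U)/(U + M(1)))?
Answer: 25054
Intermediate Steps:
V(U) = 2*U (V(U) = (U + U)*((U + U/U)/(U + 1)) = (2*U)*((U + 1)/(1 + U)) = (2*U)*((1 + U)/(1 + U)) = (2*U)*1 = 2*U)
V(176) - 1*(-24702) = 2*176 - 1*(-24702) = 352 + 24702 = 25054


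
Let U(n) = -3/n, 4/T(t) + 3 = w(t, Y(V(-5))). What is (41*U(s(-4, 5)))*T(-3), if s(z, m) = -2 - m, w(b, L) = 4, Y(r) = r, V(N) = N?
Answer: 492/7 ≈ 70.286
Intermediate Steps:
T(t) = 4 (T(t) = 4/(-3 + 4) = 4/1 = 4*1 = 4)
(41*U(s(-4, 5)))*T(-3) = (41*(-3/(-2 - 1*5)))*4 = (41*(-3/(-2 - 5)))*4 = (41*(-3/(-7)))*4 = (41*(-3*(-⅐)))*4 = (41*(3/7))*4 = (123/7)*4 = 492/7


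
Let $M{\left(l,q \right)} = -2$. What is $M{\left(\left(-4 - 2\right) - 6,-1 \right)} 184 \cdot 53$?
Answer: $-19504$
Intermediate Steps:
$M{\left(\left(-4 - 2\right) - 6,-1 \right)} 184 \cdot 53 = \left(-2\right) 184 \cdot 53 = \left(-368\right) 53 = -19504$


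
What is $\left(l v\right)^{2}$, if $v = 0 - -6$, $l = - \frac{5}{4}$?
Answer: $\frac{225}{4} \approx 56.25$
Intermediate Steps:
$l = - \frac{5}{4}$ ($l = \left(-5\right) \frac{1}{4} = - \frac{5}{4} \approx -1.25$)
$v = 6$ ($v = 0 + 6 = 6$)
$\left(l v\right)^{2} = \left(\left(- \frac{5}{4}\right) 6\right)^{2} = \left(- \frac{15}{2}\right)^{2} = \frac{225}{4}$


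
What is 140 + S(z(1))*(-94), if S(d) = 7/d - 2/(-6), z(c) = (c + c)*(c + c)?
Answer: -335/6 ≈ -55.833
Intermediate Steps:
z(c) = 4*c**2 (z(c) = (2*c)*(2*c) = 4*c**2)
S(d) = 1/3 + 7/d (S(d) = 7/d - 2*(-1/6) = 7/d + 1/3 = 1/3 + 7/d)
140 + S(z(1))*(-94) = 140 + ((21 + 4*1**2)/(3*((4*1**2))))*(-94) = 140 + ((21 + 4*1)/(3*((4*1))))*(-94) = 140 + ((1/3)*(21 + 4)/4)*(-94) = 140 + ((1/3)*(1/4)*25)*(-94) = 140 + (25/12)*(-94) = 140 - 1175/6 = -335/6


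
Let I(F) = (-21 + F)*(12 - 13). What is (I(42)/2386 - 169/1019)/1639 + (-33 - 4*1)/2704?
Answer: -6754163427/489787371632 ≈ -0.013790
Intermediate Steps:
I(F) = 21 - F (I(F) = (-21 + F)*(-1) = 21 - F)
(I(42)/2386 - 169/1019)/1639 + (-33 - 4*1)/2704 = ((21 - 1*42)/2386 - 169/1019)/1639 + (-33 - 4*1)/2704 = ((21 - 42)*(1/2386) - 169*1/1019)*(1/1639) + (-33 - 4)*(1/2704) = (-21*1/2386 - 169/1019)*(1/1639) - 37*1/2704 = (-21/2386 - 169/1019)*(1/1639) - 37/2704 = -424633/2431334*1/1639 - 37/2704 = -38603/362268766 - 37/2704 = -6754163427/489787371632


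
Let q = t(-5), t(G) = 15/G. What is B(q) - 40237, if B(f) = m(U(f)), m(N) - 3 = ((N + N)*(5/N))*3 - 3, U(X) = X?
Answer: -40207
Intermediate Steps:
q = -3 (q = 15/(-5) = 15*(-⅕) = -3)
m(N) = 30 (m(N) = 3 + (((N + N)*(5/N))*3 - 3) = 3 + (((2*N)*(5/N))*3 - 3) = 3 + (10*3 - 3) = 3 + (30 - 3) = 3 + 27 = 30)
B(f) = 30
B(q) - 40237 = 30 - 40237 = -40207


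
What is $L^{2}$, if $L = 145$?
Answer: $21025$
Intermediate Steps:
$L^{2} = 145^{2} = 21025$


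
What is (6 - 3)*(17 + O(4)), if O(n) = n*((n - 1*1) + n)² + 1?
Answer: 642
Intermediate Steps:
O(n) = 1 + n*(-1 + 2*n)² (O(n) = n*((n - 1) + n)² + 1 = n*((-1 + n) + n)² + 1 = n*(-1 + 2*n)² + 1 = 1 + n*(-1 + 2*n)²)
(6 - 3)*(17 + O(4)) = (6 - 3)*(17 + (1 + 4*(-1 + 2*4)²)) = 3*(17 + (1 + 4*(-1 + 8)²)) = 3*(17 + (1 + 4*7²)) = 3*(17 + (1 + 4*49)) = 3*(17 + (1 + 196)) = 3*(17 + 197) = 3*214 = 642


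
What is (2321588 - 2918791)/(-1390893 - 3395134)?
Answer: 597203/4786027 ≈ 0.12478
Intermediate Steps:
(2321588 - 2918791)/(-1390893 - 3395134) = -597203/(-4786027) = -597203*(-1/4786027) = 597203/4786027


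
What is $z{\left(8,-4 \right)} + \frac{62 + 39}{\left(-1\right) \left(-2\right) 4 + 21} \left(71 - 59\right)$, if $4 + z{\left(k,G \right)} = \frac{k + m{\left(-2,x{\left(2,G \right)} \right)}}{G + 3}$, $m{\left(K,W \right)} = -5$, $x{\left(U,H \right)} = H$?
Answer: $\frac{1009}{29} \approx 34.793$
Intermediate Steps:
$z{\left(k,G \right)} = -4 + \frac{-5 + k}{3 + G}$ ($z{\left(k,G \right)} = -4 + \frac{k - 5}{G + 3} = -4 + \frac{-5 + k}{3 + G}$)
$z{\left(8,-4 \right)} + \frac{62 + 39}{\left(-1\right) \left(-2\right) 4 + 21} \left(71 - 59\right) = \frac{-17 + 8 - -16}{3 - 4} + \frac{62 + 39}{\left(-1\right) \left(-2\right) 4 + 21} \left(71 - 59\right) = \frac{-17 + 8 + 16}{-1} + \frac{101}{2 \cdot 4 + 21} \cdot 12 = \left(-1\right) 7 + \frac{101}{8 + 21} \cdot 12 = -7 + \frac{101}{29} \cdot 12 = -7 + \frac{1212}{29} = \frac{1009}{29}$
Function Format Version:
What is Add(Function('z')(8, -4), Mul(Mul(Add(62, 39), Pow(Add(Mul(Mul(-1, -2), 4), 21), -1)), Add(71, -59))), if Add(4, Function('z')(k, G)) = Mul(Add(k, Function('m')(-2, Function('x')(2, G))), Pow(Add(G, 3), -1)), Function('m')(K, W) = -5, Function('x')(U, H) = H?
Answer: Rational(1009, 29) ≈ 34.793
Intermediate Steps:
Function('z')(k, G) = Add(-4, Mul(Pow(Add(3, G), -1), Add(-5, k))) (Function('z')(k, G) = Add(-4, Mul(Add(k, -5), Pow(Add(G, 3), -1))) = Add(-4, Mul(Add(-5, k), Pow(Add(3, G), -1))) = Add(-4, Mul(Pow(Add(3, G), -1), Add(-5, k))))
Add(Function('z')(8, -4), Mul(Mul(Add(62, 39), Pow(Add(Mul(Mul(-1, -2), 4), 21), -1)), Add(71, -59))) = Add(Mul(Pow(Add(3, -4), -1), Add(-17, 8, Mul(-4, -4))), Mul(Mul(Add(62, 39), Pow(Add(Mul(Mul(-1, -2), 4), 21), -1)), Add(71, -59))) = Add(Mul(Pow(-1, -1), Add(-17, 8, 16)), Mul(Mul(101, Pow(Add(Mul(2, 4), 21), -1)), 12)) = Add(Mul(-1, 7), Mul(Mul(101, Pow(Add(8, 21), -1)), 12)) = Add(-7, Mul(Mul(101, Pow(29, -1)), 12)) = Add(-7, Mul(Mul(101, Rational(1, 29)), 12)) = Add(-7, Mul(Rational(101, 29), 12)) = Add(-7, Rational(1212, 29)) = Rational(1009, 29)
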